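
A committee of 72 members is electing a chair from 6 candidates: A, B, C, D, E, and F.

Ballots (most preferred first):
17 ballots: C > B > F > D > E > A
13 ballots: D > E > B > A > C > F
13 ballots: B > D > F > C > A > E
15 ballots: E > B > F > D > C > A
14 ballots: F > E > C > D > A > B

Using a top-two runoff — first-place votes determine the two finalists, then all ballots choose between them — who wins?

Round 1 first-place votes: A 0, B 13, C 17, D 13, E 15, F 14. C and E advance.
Runoff: C is ranked above E on 30 ballots, E above C on 42.

E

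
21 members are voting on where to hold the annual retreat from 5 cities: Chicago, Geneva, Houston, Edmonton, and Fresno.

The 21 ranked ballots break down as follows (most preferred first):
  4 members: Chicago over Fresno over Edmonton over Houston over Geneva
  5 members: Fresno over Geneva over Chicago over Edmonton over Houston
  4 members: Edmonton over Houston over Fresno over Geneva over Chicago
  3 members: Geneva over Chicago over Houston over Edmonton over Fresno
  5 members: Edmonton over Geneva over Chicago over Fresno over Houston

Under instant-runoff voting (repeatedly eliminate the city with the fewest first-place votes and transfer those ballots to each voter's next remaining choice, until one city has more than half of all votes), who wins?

Round 1: Chicago 4, Geneva 3, Houston 0, Edmonton 9, Fresno 5. Houston eliminated.
Round 2: Chicago 4, Geneva 3, Edmonton 9, Fresno 5. Geneva eliminated.
Round 3: Chicago 7, Edmonton 9, Fresno 5. Fresno eliminated.
Round 4: Chicago 12, Edmonton 9. Chicago has a majority (≥11).

Chicago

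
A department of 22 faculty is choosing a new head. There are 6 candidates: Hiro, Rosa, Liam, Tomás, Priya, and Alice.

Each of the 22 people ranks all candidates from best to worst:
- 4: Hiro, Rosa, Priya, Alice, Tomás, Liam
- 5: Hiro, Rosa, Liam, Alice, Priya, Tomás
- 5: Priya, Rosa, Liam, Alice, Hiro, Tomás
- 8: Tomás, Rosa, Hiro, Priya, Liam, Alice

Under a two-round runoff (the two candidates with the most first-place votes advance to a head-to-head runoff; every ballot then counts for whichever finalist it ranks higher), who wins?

Hiro

Round 1 first-place votes: Hiro 9, Rosa 0, Liam 0, Tomás 8, Priya 5, Alice 0. Hiro and Tomás advance.
Runoff: Hiro is ranked above Tomás on 14 ballots, Tomás above Hiro on 8.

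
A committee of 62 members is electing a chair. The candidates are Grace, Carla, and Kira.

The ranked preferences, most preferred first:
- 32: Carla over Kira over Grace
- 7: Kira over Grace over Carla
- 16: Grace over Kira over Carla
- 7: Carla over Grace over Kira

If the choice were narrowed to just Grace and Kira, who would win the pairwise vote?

Kira

Grace is ranked above Kira on 23 ballots; Kira above Grace on 39.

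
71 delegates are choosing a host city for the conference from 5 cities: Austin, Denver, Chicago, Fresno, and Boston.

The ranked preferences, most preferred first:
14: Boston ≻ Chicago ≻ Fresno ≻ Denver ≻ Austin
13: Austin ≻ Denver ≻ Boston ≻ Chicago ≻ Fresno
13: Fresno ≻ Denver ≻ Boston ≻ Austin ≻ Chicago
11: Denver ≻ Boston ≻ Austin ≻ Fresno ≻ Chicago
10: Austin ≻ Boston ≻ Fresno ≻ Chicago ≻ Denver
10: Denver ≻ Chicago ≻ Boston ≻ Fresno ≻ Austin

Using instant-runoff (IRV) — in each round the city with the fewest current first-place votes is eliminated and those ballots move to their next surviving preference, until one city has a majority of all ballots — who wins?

Round 1: Austin 23, Denver 21, Chicago 0, Fresno 13, Boston 14. Chicago eliminated.
Round 2: Austin 23, Denver 21, Fresno 13, Boston 14. Fresno eliminated.
Round 3: Austin 23, Denver 34, Boston 14. Boston eliminated.
Round 4: Austin 23, Denver 48. Denver has a majority (≥36).

Denver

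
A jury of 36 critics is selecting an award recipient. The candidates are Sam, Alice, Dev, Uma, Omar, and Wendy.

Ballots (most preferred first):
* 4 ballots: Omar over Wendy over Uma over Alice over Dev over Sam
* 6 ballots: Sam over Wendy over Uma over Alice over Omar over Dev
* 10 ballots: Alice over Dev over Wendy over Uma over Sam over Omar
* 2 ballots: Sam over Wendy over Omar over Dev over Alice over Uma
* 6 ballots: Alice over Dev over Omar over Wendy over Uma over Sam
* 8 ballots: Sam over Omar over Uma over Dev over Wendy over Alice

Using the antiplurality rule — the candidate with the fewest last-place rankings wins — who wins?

Wendy

Last-place votes: Sam 10, Alice 8, Dev 6, Uma 2, Omar 10, Wendy 0.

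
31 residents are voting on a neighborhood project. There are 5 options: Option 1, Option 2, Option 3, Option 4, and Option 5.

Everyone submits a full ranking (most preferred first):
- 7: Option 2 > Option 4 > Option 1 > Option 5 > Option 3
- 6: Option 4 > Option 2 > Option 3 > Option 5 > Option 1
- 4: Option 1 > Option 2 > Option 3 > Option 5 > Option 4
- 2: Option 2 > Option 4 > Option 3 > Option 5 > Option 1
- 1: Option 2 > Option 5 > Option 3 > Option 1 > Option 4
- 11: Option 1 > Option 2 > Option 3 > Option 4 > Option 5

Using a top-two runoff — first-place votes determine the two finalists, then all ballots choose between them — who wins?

Round 1 first-place votes: Option 1 15, Option 2 10, Option 3 0, Option 4 6, Option 5 0. Option 1 and Option 2 advance.
Runoff: Option 1 is ranked above Option 2 on 15 ballots, Option 2 above Option 1 on 16.

Option 2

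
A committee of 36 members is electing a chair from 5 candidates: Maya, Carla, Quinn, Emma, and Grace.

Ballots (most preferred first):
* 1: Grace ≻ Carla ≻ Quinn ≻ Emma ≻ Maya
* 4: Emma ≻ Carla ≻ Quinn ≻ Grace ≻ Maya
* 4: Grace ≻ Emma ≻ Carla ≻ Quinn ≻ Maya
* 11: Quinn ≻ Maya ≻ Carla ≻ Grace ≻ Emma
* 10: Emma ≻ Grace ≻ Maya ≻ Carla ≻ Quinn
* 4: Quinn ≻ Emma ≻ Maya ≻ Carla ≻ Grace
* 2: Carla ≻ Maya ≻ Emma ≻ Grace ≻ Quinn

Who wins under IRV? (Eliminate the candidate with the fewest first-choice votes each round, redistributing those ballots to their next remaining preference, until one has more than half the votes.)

Emma

Round 1: Maya 0, Carla 2, Quinn 15, Emma 14, Grace 5. Maya eliminated.
Round 2: Carla 2, Quinn 15, Emma 14, Grace 5. Carla eliminated.
Round 3: Quinn 15, Emma 16, Grace 5. Grace eliminated.
Round 4: Quinn 16, Emma 20. Emma has a majority (≥19).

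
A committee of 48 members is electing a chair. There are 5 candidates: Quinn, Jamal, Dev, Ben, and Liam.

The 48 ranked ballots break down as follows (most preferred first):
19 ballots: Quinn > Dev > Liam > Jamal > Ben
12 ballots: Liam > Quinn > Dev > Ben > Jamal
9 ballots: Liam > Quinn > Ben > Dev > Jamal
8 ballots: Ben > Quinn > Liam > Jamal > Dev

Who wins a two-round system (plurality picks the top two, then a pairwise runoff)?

Quinn

Round 1 first-place votes: Quinn 19, Jamal 0, Dev 0, Ben 8, Liam 21. Liam and Quinn advance.
Runoff: Liam is ranked above Quinn on 21 ballots, Quinn above Liam on 27.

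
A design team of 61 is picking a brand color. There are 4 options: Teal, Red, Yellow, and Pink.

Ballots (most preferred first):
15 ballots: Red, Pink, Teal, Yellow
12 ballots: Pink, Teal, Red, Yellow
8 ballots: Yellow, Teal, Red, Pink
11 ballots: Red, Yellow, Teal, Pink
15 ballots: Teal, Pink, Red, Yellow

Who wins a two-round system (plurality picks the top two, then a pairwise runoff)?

Teal

Round 1 first-place votes: Teal 15, Red 26, Yellow 8, Pink 12. Red and Teal advance.
Runoff: Red is ranked above Teal on 26 ballots, Teal above Red on 35.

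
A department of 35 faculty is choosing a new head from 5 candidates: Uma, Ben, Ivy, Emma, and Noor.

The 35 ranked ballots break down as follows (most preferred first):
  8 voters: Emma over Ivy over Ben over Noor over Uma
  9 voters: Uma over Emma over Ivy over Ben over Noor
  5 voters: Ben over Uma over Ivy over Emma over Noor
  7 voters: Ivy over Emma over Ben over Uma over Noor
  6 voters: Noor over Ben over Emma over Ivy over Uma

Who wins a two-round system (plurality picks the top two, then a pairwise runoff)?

Round 1 first-place votes: Uma 9, Ben 5, Ivy 7, Emma 8, Noor 6. Uma and Emma advance.
Runoff: Uma is ranked above Emma on 14 ballots, Emma above Uma on 21.

Emma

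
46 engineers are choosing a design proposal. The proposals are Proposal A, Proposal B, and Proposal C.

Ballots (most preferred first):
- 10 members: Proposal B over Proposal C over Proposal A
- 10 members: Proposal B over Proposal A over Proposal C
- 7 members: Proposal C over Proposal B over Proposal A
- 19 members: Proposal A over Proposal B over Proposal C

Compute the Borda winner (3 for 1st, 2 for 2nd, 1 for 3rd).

Proposal B

Proposal A: 10×1 + 10×2 + 7×1 + 19×3 = 94
Proposal B: 10×3 + 10×3 + 7×2 + 19×2 = 112
Proposal C: 10×2 + 10×1 + 7×3 + 19×1 = 70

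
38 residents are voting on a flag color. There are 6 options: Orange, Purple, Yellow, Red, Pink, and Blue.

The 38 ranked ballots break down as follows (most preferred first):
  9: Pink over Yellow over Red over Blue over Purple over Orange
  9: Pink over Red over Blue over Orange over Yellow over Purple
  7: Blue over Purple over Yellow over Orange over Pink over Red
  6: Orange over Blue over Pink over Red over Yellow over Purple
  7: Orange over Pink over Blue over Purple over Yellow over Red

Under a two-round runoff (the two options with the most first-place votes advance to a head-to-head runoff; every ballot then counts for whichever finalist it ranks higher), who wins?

Round 1 first-place votes: Orange 13, Purple 0, Yellow 0, Red 0, Pink 18, Blue 7. Pink and Orange advance.
Runoff: Pink is ranked above Orange on 18 ballots, Orange above Pink on 20.

Orange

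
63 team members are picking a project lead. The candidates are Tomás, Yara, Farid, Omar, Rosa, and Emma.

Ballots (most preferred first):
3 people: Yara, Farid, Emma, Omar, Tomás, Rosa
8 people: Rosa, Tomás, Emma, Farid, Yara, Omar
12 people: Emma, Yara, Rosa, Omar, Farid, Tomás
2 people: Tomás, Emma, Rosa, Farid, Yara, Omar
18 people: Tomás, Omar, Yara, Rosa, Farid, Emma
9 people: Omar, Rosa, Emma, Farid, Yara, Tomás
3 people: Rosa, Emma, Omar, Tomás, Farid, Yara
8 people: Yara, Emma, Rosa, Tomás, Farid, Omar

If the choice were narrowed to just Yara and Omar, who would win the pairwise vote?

Yara is ranked above Omar on 33 ballots; Omar above Yara on 30.

Yara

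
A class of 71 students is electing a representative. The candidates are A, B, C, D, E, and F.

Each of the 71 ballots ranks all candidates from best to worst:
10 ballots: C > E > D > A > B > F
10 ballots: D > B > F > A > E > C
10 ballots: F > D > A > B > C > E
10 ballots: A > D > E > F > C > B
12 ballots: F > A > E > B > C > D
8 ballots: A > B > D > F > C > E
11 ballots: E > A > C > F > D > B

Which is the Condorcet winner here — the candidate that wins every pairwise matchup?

A vs B: 61–10
A vs C: 61–10
A vs D: 41–30
A vs E: 50–21
A vs F: 39–32
A beats every other candidate.

A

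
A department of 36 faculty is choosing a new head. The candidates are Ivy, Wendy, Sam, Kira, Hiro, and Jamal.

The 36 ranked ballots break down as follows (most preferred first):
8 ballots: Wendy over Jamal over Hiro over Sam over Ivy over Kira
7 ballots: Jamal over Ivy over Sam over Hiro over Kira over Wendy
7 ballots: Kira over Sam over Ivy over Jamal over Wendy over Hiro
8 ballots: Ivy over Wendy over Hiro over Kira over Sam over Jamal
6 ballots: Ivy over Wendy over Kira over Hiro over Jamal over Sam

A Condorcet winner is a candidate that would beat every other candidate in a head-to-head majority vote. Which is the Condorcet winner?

Ivy

Ivy vs Wendy: 28–8
Ivy vs Sam: 21–15
Ivy vs Kira: 29–7
Ivy vs Hiro: 28–8
Ivy vs Jamal: 21–15
Ivy beats every other candidate.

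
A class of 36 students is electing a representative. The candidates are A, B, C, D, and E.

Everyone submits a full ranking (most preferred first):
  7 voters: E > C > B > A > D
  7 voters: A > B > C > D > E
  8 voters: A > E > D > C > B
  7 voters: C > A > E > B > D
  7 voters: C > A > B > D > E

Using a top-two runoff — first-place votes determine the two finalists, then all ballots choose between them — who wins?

C

Round 1 first-place votes: A 15, B 0, C 14, D 0, E 7. A and C advance.
Runoff: A is ranked above C on 15 ballots, C above A on 21.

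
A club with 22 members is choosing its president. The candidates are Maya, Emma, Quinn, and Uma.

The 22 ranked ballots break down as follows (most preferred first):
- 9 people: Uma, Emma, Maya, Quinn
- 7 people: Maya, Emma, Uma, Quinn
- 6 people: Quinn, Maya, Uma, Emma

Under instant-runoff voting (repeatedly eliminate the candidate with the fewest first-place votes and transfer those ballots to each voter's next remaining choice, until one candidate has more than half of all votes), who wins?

Round 1: Maya 7, Emma 0, Quinn 6, Uma 9. Emma eliminated.
Round 2: Maya 7, Quinn 6, Uma 9. Quinn eliminated.
Round 3: Maya 13, Uma 9. Maya has a majority (≥12).

Maya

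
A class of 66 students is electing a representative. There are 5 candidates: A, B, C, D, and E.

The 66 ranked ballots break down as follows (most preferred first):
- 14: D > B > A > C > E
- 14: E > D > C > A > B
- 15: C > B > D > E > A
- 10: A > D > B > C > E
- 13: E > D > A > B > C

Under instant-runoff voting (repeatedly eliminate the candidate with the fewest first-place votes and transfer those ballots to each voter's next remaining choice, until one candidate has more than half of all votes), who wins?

D

Round 1: A 10, B 0, C 15, D 14, E 27. B eliminated.
Round 2: A 10, C 15, D 14, E 27. A eliminated.
Round 3: C 15, D 24, E 27. C eliminated.
Round 4: D 39, E 27. D has a majority (≥34).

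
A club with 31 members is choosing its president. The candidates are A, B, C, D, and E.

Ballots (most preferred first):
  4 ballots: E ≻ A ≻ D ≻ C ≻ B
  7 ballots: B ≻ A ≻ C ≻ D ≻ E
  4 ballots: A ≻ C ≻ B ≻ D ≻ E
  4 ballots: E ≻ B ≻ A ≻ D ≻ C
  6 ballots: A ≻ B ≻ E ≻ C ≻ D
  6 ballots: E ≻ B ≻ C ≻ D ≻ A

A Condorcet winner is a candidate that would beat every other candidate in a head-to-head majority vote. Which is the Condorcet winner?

B vs A: 17–14
B vs C: 23–8
B vs D: 27–4
B vs E: 17–14
B beats every other candidate.

B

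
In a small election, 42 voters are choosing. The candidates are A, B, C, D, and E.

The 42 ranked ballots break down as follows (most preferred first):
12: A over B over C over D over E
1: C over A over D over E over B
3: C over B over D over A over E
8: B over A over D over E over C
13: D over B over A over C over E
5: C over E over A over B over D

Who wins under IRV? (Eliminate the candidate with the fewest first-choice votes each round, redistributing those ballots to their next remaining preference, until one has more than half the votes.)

A

Round 1: A 12, B 8, C 9, D 13, E 0. E eliminated.
Round 2: A 12, B 8, C 9, D 13. B eliminated.
Round 3: A 20, C 9, D 13. C eliminated.
Round 4: A 26, D 16. A has a majority (≥22).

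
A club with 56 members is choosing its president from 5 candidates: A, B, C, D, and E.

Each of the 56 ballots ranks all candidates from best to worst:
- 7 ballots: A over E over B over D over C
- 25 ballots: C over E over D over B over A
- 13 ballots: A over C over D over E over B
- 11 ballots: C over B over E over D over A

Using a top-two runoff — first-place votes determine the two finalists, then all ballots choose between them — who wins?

C

Round 1 first-place votes: A 20, B 0, C 36, D 0, E 0. C and A advance.
Runoff: C is ranked above A on 36 ballots, A above C on 20.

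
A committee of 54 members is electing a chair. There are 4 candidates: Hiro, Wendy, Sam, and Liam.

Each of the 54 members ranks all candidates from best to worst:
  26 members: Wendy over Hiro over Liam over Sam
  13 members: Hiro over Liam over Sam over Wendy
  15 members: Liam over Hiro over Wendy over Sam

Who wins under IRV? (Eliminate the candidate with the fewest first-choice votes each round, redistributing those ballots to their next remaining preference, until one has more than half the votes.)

Liam

Round 1: Hiro 13, Wendy 26, Sam 0, Liam 15. Sam eliminated.
Round 2: Hiro 13, Wendy 26, Liam 15. Hiro eliminated.
Round 3: Wendy 26, Liam 28. Liam has a majority (≥28).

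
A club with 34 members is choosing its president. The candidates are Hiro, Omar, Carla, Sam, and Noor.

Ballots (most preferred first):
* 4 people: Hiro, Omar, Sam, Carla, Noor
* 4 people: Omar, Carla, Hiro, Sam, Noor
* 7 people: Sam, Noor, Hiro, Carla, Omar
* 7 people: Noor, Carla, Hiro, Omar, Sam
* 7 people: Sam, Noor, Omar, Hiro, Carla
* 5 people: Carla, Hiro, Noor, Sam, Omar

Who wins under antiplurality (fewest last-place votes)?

Hiro

Last-place votes: Hiro 0, Omar 12, Carla 7, Sam 7, Noor 8.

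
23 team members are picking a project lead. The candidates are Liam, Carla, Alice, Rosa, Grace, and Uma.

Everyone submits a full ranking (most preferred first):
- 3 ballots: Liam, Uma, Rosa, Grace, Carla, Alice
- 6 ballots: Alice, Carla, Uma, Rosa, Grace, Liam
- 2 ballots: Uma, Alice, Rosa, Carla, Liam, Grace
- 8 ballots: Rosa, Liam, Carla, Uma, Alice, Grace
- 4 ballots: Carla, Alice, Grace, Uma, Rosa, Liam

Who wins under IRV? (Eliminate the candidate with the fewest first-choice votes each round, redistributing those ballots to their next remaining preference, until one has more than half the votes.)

Round 1: Liam 3, Carla 4, Alice 6, Rosa 8, Grace 0, Uma 2. Grace eliminated.
Round 2: Liam 3, Carla 4, Alice 6, Rosa 8, Uma 2. Uma eliminated.
Round 3: Liam 3, Carla 4, Alice 8, Rosa 8. Liam eliminated.
Round 4: Carla 4, Alice 8, Rosa 11. Carla eliminated.
Round 5: Alice 12, Rosa 11. Alice has a majority (≥12).

Alice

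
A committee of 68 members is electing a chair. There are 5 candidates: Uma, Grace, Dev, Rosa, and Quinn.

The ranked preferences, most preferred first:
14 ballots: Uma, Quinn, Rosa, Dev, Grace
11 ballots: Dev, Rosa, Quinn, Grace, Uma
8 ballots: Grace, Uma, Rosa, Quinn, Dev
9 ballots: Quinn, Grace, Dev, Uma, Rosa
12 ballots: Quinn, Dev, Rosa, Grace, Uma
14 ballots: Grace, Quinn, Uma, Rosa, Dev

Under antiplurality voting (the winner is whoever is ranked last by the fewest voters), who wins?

Last-place votes: Uma 23, Grace 14, Dev 22, Rosa 9, Quinn 0.

Quinn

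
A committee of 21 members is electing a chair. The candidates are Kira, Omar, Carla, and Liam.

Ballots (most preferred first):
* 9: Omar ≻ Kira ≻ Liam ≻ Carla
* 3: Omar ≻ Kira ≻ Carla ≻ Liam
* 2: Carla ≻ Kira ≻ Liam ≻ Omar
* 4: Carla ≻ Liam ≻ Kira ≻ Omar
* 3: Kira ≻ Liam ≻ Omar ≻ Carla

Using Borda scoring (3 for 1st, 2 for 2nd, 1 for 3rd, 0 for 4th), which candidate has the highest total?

Kira

Kira: 9×2 + 3×2 + 2×2 + 4×1 + 3×3 = 41
Omar: 9×3 + 3×3 + 2×0 + 4×0 + 3×1 = 39
Carla: 9×0 + 3×1 + 2×3 + 4×3 + 3×0 = 21
Liam: 9×1 + 3×0 + 2×1 + 4×2 + 3×2 = 25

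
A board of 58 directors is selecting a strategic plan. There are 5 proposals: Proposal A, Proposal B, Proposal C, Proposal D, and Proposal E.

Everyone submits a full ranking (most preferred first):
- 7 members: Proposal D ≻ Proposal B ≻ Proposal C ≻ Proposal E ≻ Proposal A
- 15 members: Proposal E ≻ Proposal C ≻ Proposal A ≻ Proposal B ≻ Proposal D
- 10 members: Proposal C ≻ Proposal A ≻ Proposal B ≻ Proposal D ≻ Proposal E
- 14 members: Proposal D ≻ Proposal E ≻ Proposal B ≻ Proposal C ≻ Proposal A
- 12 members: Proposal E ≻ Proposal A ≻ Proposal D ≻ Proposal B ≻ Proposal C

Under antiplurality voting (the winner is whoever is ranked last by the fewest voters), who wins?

Proposal B

Last-place votes: Proposal A 21, Proposal B 0, Proposal C 12, Proposal D 15, Proposal E 10.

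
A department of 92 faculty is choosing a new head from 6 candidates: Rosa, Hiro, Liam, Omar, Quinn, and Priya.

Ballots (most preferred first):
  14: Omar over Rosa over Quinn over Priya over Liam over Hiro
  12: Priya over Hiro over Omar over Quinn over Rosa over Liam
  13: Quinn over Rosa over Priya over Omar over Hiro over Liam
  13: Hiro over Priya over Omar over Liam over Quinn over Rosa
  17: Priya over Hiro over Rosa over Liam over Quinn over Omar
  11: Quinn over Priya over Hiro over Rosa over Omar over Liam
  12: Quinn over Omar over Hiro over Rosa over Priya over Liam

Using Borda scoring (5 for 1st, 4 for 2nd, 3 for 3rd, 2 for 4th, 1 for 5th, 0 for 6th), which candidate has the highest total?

Priya

Rosa: 14×4 + 12×1 + 13×4 + 13×0 + 17×3 + 11×2 + 12×2 = 217
Hiro: 14×0 + 12×4 + 13×1 + 13×5 + 17×4 + 11×3 + 12×3 = 263
Liam: 14×1 + 12×0 + 13×0 + 13×2 + 17×2 + 11×0 + 12×0 = 74
Omar: 14×5 + 12×3 + 13×2 + 13×3 + 17×0 + 11×1 + 12×4 = 230
Quinn: 14×3 + 12×2 + 13×5 + 13×1 + 17×1 + 11×5 + 12×5 = 276
Priya: 14×2 + 12×5 + 13×3 + 13×4 + 17×5 + 11×4 + 12×1 = 320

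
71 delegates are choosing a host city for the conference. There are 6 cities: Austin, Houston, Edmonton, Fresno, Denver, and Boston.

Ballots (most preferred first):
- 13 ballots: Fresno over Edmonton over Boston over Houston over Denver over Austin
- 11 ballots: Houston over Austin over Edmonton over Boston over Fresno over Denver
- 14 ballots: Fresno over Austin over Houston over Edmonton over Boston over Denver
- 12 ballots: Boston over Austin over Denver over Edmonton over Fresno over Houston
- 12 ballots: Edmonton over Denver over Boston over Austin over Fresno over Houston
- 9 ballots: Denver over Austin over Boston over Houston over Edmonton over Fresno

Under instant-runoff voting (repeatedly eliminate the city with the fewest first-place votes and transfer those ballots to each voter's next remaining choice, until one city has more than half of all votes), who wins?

Edmonton

Round 1: Austin 0, Houston 11, Edmonton 12, Fresno 27, Denver 9, Boston 12. Austin eliminated.
Round 2: Houston 11, Edmonton 12, Fresno 27, Denver 9, Boston 12. Denver eliminated.
Round 3: Houston 11, Edmonton 12, Fresno 27, Boston 21. Houston eliminated.
Round 4: Edmonton 23, Fresno 27, Boston 21. Boston eliminated.
Round 5: Edmonton 44, Fresno 27. Edmonton has a majority (≥36).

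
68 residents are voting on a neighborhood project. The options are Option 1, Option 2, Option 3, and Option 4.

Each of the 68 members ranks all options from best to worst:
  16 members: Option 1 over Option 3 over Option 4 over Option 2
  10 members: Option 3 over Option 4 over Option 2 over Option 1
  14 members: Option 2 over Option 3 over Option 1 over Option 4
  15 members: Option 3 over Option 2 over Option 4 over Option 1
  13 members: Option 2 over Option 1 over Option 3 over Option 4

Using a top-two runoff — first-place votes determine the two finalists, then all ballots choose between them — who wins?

Round 1 first-place votes: Option 1 16, Option 2 27, Option 3 25, Option 4 0. Option 2 and Option 3 advance.
Runoff: Option 2 is ranked above Option 3 on 27 ballots, Option 3 above Option 2 on 41.

Option 3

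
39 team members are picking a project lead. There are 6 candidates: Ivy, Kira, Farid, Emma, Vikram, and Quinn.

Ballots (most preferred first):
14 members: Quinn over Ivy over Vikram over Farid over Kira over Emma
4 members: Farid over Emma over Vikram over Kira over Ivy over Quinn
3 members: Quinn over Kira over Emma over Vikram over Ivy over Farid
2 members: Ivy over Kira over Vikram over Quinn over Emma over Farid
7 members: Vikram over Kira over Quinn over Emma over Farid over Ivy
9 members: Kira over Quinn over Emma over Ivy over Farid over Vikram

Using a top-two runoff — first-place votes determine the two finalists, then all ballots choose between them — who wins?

Round 1 first-place votes: Ivy 2, Kira 9, Farid 4, Emma 0, Vikram 7, Quinn 17. Quinn and Kira advance.
Runoff: Quinn is ranked above Kira on 17 ballots, Kira above Quinn on 22.

Kira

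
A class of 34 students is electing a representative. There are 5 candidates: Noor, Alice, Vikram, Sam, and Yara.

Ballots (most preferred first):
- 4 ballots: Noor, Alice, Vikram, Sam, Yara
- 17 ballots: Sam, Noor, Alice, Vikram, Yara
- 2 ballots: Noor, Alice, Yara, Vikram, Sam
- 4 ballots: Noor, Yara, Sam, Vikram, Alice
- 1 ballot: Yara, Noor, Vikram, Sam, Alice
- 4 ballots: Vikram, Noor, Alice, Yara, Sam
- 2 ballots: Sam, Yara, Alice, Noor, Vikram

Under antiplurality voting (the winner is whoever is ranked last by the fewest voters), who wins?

Noor

Last-place votes: Noor 0, Alice 5, Vikram 2, Sam 6, Yara 21.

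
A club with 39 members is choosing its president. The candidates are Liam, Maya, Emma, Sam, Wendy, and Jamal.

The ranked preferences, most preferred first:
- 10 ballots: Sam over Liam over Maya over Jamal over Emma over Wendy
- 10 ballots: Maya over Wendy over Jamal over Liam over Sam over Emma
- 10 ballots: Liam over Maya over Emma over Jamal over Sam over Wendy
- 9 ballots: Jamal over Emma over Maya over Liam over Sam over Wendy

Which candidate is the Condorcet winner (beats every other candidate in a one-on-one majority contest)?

Liam vs Maya: 20–19
Liam vs Emma: 30–9
Liam vs Sam: 29–10
Liam vs Wendy: 29–10
Liam vs Jamal: 20–19
Liam beats every other candidate.

Liam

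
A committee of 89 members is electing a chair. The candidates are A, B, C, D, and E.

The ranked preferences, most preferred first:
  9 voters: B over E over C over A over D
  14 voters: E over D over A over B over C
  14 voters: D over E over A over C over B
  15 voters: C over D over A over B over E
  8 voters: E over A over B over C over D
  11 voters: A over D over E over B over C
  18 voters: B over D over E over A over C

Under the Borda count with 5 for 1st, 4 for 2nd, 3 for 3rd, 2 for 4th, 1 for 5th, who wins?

A: 9×2 + 14×3 + 14×3 + 15×3 + 8×4 + 11×5 + 18×2 = 270
B: 9×5 + 14×2 + 14×1 + 15×2 + 8×3 + 11×2 + 18×5 = 253
C: 9×3 + 14×1 + 14×2 + 15×5 + 8×2 + 11×1 + 18×1 = 189
D: 9×1 + 14×4 + 14×5 + 15×4 + 8×1 + 11×4 + 18×4 = 319
E: 9×4 + 14×5 + 14×4 + 15×1 + 8×5 + 11×3 + 18×3 = 304

D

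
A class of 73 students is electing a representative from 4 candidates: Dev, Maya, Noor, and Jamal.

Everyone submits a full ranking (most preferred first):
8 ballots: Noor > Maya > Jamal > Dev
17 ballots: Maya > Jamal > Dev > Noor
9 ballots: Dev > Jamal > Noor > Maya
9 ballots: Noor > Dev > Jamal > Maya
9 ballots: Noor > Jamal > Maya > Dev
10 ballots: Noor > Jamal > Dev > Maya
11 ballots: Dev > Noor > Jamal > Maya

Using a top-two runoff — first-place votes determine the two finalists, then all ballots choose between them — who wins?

Dev

Round 1 first-place votes: Dev 20, Maya 17, Noor 36, Jamal 0. Noor and Dev advance.
Runoff: Noor is ranked above Dev on 36 ballots, Dev above Noor on 37.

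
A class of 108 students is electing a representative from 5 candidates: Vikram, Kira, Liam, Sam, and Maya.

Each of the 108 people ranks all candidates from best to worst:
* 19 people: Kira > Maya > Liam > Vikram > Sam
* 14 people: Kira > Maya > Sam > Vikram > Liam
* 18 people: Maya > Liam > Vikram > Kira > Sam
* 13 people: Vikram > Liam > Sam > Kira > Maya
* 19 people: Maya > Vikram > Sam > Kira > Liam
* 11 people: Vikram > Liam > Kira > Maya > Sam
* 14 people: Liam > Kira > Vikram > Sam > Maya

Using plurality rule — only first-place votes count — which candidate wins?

First-place votes: Vikram 24, Kira 33, Liam 14, Sam 0, Maya 37.

Maya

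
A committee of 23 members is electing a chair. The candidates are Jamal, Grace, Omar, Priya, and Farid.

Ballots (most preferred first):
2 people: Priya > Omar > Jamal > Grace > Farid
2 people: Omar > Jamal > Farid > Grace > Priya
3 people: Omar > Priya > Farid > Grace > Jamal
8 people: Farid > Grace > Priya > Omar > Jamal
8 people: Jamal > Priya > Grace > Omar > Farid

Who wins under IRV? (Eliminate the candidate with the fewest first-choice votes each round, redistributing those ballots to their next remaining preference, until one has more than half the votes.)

Jamal

Round 1: Jamal 8, Grace 0, Omar 5, Priya 2, Farid 8. Grace eliminated.
Round 2: Jamal 8, Omar 5, Priya 2, Farid 8. Priya eliminated.
Round 3: Jamal 8, Omar 7, Farid 8. Omar eliminated.
Round 4: Jamal 12, Farid 11. Jamal has a majority (≥12).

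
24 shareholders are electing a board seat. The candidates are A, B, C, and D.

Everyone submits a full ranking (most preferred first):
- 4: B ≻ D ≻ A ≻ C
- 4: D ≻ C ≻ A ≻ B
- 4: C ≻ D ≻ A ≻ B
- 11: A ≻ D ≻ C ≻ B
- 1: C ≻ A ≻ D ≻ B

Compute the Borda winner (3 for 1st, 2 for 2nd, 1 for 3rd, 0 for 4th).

D

A: 4×1 + 4×1 + 4×1 + 11×3 + 1×2 = 47
B: 4×3 + 4×0 + 4×0 + 11×0 + 1×0 = 12
C: 4×0 + 4×2 + 4×3 + 11×1 + 1×3 = 34
D: 4×2 + 4×3 + 4×2 + 11×2 + 1×1 = 51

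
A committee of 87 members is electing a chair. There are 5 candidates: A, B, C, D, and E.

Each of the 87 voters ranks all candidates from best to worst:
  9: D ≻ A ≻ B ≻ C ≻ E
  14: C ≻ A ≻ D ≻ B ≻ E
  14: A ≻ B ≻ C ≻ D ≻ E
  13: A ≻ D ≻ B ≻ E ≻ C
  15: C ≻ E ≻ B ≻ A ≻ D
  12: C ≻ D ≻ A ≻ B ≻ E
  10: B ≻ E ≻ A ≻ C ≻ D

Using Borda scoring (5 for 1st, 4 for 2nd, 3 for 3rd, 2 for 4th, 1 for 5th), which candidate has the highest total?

A

A: 9×4 + 14×4 + 14×5 + 13×5 + 15×2 + 12×3 + 10×3 = 323
B: 9×3 + 14×2 + 14×4 + 13×3 + 15×3 + 12×2 + 10×5 = 269
C: 9×2 + 14×5 + 14×3 + 13×1 + 15×5 + 12×5 + 10×2 = 298
D: 9×5 + 14×3 + 14×2 + 13×4 + 15×1 + 12×4 + 10×1 = 240
E: 9×1 + 14×1 + 14×1 + 13×2 + 15×4 + 12×1 + 10×4 = 175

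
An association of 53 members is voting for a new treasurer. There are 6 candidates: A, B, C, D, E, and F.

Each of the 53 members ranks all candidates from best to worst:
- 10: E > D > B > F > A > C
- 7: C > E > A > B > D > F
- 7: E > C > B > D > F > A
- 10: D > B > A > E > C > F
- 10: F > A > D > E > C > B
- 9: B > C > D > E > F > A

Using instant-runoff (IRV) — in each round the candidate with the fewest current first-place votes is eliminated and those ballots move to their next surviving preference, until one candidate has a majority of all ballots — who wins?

D

Round 1: A 0, B 9, C 7, D 10, E 17, F 10. A eliminated.
Round 2: B 9, C 7, D 10, E 17, F 10. C eliminated.
Round 3: B 9, D 10, E 24, F 10. B eliminated.
Round 4: D 19, E 24, F 10. F eliminated.
Round 5: D 29, E 24. D has a majority (≥27).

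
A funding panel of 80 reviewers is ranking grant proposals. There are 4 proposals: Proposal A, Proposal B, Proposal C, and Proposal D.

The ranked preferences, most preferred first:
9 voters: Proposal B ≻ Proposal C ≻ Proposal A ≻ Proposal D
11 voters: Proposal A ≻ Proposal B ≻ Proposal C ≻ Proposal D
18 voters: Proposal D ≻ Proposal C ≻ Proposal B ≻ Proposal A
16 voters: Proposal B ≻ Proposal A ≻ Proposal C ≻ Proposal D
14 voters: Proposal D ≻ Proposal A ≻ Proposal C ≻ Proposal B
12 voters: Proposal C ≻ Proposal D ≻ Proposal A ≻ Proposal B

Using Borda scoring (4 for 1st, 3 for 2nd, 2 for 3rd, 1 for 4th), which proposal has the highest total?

Proposal A: 9×2 + 11×4 + 18×1 + 16×3 + 14×3 + 12×2 = 194
Proposal B: 9×4 + 11×3 + 18×2 + 16×4 + 14×1 + 12×1 = 195
Proposal C: 9×3 + 11×2 + 18×3 + 16×2 + 14×2 + 12×4 = 211
Proposal D: 9×1 + 11×1 + 18×4 + 16×1 + 14×4 + 12×3 = 200

Proposal C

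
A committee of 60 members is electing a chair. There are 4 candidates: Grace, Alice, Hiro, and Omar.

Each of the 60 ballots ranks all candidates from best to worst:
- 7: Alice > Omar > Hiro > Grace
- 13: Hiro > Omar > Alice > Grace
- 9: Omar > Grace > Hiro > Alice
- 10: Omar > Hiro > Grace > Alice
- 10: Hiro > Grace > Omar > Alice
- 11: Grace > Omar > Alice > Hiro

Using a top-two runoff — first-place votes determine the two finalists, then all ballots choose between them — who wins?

Round 1 first-place votes: Grace 11, Alice 7, Hiro 23, Omar 19. Hiro and Omar advance.
Runoff: Hiro is ranked above Omar on 23 ballots, Omar above Hiro on 37.

Omar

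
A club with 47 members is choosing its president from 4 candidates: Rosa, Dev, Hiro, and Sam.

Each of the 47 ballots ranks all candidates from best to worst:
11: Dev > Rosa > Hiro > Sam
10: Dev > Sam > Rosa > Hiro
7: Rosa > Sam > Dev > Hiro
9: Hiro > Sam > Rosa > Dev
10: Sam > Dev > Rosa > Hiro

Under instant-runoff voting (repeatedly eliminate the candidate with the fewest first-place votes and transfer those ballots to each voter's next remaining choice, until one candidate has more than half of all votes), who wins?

Round 1: Rosa 7, Dev 21, Hiro 9, Sam 10. Rosa eliminated.
Round 2: Dev 21, Hiro 9, Sam 17. Hiro eliminated.
Round 3: Dev 21, Sam 26. Sam has a majority (≥24).

Sam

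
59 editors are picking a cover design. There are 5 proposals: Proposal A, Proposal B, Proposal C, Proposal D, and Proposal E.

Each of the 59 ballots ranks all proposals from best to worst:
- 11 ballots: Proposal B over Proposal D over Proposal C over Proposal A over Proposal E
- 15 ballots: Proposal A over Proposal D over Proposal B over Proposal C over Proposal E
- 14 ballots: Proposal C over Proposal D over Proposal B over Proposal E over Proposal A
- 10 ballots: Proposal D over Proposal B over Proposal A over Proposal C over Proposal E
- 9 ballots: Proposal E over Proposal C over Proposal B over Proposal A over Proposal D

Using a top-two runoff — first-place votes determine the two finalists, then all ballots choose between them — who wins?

Round 1 first-place votes: Proposal A 15, Proposal B 11, Proposal C 14, Proposal D 10, Proposal E 9. Proposal A and Proposal C advance.
Runoff: Proposal A is ranked above Proposal C on 25 ballots, Proposal C above Proposal A on 34.

Proposal C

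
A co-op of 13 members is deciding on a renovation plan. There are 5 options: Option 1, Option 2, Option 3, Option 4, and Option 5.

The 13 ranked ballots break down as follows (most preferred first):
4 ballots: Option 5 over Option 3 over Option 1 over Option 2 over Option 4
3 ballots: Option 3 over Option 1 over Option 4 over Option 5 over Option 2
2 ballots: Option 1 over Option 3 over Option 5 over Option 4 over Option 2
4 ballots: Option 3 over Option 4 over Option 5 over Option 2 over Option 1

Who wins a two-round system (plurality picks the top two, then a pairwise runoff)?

Round 1 first-place votes: Option 1 2, Option 2 0, Option 3 7, Option 4 0, Option 5 4. Option 3 and Option 5 advance.
Runoff: Option 3 is ranked above Option 5 on 9 ballots, Option 5 above Option 3 on 4.

Option 3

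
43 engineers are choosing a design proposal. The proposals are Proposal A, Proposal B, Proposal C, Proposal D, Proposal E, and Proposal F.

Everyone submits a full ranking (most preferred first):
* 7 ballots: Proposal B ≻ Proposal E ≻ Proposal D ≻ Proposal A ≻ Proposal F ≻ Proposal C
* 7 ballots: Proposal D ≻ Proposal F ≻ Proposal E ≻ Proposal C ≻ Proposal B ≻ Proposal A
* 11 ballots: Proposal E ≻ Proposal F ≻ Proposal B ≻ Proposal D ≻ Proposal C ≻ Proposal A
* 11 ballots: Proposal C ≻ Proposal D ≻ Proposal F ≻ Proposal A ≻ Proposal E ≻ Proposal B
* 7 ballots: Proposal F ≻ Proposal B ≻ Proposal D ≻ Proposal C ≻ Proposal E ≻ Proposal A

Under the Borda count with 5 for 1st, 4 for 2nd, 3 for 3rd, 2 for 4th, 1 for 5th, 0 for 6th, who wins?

Proposal A: 7×2 + 7×0 + 11×0 + 11×2 + 7×0 = 36
Proposal B: 7×5 + 7×1 + 11×3 + 11×0 + 7×4 = 103
Proposal C: 7×0 + 7×2 + 11×1 + 11×5 + 7×2 = 94
Proposal D: 7×3 + 7×5 + 11×2 + 11×4 + 7×3 = 143
Proposal E: 7×4 + 7×3 + 11×5 + 11×1 + 7×1 = 122
Proposal F: 7×1 + 7×4 + 11×4 + 11×3 + 7×5 = 147

Proposal F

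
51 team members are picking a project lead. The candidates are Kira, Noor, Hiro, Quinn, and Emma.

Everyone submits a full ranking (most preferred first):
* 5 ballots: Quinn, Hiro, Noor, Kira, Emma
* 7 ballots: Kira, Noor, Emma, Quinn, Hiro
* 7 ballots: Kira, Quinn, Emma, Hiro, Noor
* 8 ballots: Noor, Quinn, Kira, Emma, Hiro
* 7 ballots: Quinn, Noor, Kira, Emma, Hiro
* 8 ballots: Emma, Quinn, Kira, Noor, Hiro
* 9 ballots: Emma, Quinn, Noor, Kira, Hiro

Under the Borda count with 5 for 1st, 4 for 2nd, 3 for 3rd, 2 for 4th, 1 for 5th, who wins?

Kira: 5×2 + 7×5 + 7×5 + 8×3 + 7×3 + 8×3 + 9×2 = 167
Noor: 5×3 + 7×4 + 7×1 + 8×5 + 7×4 + 8×2 + 9×3 = 161
Hiro: 5×4 + 7×1 + 7×2 + 8×1 + 7×1 + 8×1 + 9×1 = 73
Quinn: 5×5 + 7×2 + 7×4 + 8×4 + 7×5 + 8×4 + 9×4 = 202
Emma: 5×1 + 7×3 + 7×3 + 8×2 + 7×2 + 8×5 + 9×5 = 162

Quinn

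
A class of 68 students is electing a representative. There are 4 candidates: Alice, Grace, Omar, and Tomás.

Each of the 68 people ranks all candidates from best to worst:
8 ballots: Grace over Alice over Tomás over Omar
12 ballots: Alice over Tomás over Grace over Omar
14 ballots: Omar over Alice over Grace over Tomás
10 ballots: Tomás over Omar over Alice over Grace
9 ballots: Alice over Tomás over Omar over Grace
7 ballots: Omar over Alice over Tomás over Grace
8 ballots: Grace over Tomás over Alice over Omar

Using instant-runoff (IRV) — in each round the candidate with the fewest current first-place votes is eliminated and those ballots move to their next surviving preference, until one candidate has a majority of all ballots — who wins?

Alice

Round 1: Alice 21, Grace 16, Omar 21, Tomás 10. Tomás eliminated.
Round 2: Alice 21, Grace 16, Omar 31. Grace eliminated.
Round 3: Alice 37, Omar 31. Alice has a majority (≥35).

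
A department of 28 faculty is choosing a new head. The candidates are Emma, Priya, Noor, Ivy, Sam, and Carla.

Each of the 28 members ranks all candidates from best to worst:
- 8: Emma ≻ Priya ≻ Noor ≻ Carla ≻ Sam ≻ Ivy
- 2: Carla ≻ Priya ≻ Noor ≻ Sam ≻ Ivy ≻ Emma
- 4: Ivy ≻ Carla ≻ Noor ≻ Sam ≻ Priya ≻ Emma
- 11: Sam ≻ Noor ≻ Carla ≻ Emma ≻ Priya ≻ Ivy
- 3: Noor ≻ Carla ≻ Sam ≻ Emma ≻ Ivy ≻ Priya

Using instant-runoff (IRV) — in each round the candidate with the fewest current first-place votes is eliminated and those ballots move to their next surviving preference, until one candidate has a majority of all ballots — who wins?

Round 1: Emma 8, Priya 0, Noor 3, Ivy 4, Sam 11, Carla 2. Priya eliminated.
Round 2: Emma 8, Noor 3, Ivy 4, Sam 11, Carla 2. Carla eliminated.
Round 3: Emma 8, Noor 5, Ivy 4, Sam 11. Ivy eliminated.
Round 4: Emma 8, Noor 9, Sam 11. Emma eliminated.
Round 5: Noor 17, Sam 11. Noor has a majority (≥15).

Noor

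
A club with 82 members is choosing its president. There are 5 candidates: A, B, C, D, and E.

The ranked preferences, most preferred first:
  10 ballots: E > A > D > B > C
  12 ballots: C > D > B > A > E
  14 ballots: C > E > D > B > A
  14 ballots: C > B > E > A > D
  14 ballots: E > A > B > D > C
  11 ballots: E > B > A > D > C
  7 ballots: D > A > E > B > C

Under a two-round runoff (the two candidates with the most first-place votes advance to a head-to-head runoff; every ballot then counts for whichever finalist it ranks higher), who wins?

E

Round 1 first-place votes: A 0, B 0, C 40, D 7, E 35. C and E advance.
Runoff: C is ranked above E on 40 ballots, E above C on 42.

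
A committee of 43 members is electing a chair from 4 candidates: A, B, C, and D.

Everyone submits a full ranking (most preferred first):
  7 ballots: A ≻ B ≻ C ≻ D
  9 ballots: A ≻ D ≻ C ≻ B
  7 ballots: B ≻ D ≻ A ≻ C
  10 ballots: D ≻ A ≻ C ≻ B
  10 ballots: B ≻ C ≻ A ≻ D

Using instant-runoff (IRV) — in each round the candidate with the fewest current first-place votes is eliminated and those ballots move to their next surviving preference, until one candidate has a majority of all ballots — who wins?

Round 1: A 16, B 17, C 0, D 10. C eliminated.
Round 2: A 16, B 17, D 10. D eliminated.
Round 3: A 26, B 17. A has a majority (≥22).

A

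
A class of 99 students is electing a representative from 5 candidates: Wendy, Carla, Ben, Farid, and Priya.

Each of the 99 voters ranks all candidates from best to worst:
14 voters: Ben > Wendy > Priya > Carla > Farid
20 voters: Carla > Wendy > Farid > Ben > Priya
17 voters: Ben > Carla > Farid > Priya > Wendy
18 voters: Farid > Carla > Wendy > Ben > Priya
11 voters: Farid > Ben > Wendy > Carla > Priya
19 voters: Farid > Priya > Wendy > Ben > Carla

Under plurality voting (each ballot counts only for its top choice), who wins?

First-place votes: Wendy 0, Carla 20, Ben 31, Farid 48, Priya 0.

Farid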